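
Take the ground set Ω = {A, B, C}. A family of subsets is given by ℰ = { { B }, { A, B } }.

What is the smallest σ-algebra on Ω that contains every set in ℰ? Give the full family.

Seed the family with ℰ together with ∅ and Ω: { {  }, { B }, { A, B }, Ω }.
Pass 1. New:
  { C }  = Ω∖{ A, B }
  { A, C }  = Ω∖{ B }
  — 6 sets.
Pass 2 adds 1:
  { B, C }  = { C } ∪ { B }
  — 7 sets.
Pass 3 adds 1:
  { A }  = Ω∖{ B, C }
  — 8 sets.
Pass 4: stable.

|σ(ℰ)| = 8.  σ(ℰ) = { {  }, { A }, { B }, { C }, { A, B }, { A, C }, { B, C }, Ω }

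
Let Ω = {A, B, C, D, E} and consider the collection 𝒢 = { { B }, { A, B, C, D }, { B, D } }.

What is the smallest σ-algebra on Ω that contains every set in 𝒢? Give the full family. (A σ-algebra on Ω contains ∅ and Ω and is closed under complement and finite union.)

σ(𝒢) (16 sets): { {}, { B }, { D }, { E }, { A, C }, { B, D }, { B, E }, { D, E }, { A, B, C }, { A, C, D }, { A, C, E }, { B, D, E }, { A, B, C, D }, { A, B, C, E }, { A, C, D, E }, Ω }

Derivation:
Take S₀ = 𝒢 ∪ {∅, Ω} = { {}, { B }, { B, D }, { A, B, C, D }, Ω }.
Step 1. New:
  { E }  = ᶜ of { A, B, C, D }
  { A, C, E }  = ᶜ of { B, D }
  { A, C, D, E }  = ᶜ of { B }
  |family| = 8
Step 2. New:
  { B, E }  = { B } ∪ { E }
  { B, D, E }  = { B, D } ∪ { E }
  { A, B, C, E }  = { A, C, E } ∪ { B }
  |family| = 11
Step 3. New:
  { D }  = ᶜ of { A, B, C, E }
  { A, C }  = ᶜ of { B, D, E }
  { A, C, D }  = ᶜ of { B, E }
  |family| = 14
Step 4: 2 new —
  { D, E }  = { D } ∪ { E }
  { A, B, C }  = { A, C } ∪ { B }
  |family| = 16
After Step 5 the family is unchanged; done.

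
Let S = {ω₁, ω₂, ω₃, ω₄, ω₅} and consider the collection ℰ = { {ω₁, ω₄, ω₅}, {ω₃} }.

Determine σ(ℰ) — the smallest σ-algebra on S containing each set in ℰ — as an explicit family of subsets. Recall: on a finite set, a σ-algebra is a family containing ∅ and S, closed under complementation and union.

Take S₀ = ℰ ∪ {∅, S} = { {}, {ω₃}, {ω₁, ω₄, ω₅}, S }.
Step 1 (3 new):
  {ω₂, ω₃}  = complement {ω₁, ω₄, ω₅}
  {ω₁, ω₂, ω₄, ω₅}  = complement {ω₃}
  {ω₁, ω₃, ω₄, ω₅}  = {ω₃} ∪ {ω₁, ω₄, ω₅}
  (now 7)
Step 2 (1 new):
  {ω₂}  = complement {ω₁, ω₃, ω₄, ω₅}
  (now 8)
Step 3 adds nothing — fixpoint reached.

Hence σ(ℰ) has 8 members: { {}, {ω₂}, {ω₃}, {ω₂, ω₃}, {ω₁, ω₄, ω₅}, {ω₁, ω₂, ω₄, ω₅}, {ω₁, ω₃, ω₄, ω₅}, S }.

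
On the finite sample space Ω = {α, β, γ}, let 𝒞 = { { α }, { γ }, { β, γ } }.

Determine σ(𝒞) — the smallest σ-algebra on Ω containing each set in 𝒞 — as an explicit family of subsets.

Answer: σ(𝒞) = { ∅, { α }, { β }, { γ }, { α, β }, { α, γ }, { β, γ }, Ω }

Trace:
Seed the family with 𝒞 together with ∅ and Ω: { ∅, { α }, { γ }, { β, γ }, Ω }.
Iteration 1 adds 2:
  { α, β }  = complement { γ }
  { α, γ }  = { γ } ∪ { α }
  |family| = 7
Iteration 2 adds 1:
  { β }  = complement { α, γ }
  |family| = 8
Iteration 3: closed — nothing new.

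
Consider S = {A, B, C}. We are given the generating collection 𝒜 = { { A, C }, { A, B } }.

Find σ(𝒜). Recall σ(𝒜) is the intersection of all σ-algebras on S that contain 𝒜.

σ(𝒜) = { {}, { A }, { B }, { C }, { A, B }, { A, C }, { B, C }, S }

Derivation:
Initial family (4 sets): { {}, { A, B }, { A, C }, S }.
Iteration 1. New:
  { B }  = { A, C }ᶜ
  { C }  = { A, B }ᶜ
  (now 6)
Iteration 2. New:
  { B, C }  = { C } ∪ { B }
  (now 7)
Iteration 3 adds 1:
  { A }  = { B, C }ᶜ
  (now 8)
After Iteration 4 the family is unchanged; done.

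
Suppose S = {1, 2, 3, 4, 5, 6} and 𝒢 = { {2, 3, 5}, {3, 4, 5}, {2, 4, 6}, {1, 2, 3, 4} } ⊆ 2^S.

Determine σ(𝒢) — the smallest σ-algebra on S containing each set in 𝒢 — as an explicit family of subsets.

Begin from { {}, {2, 3, 5}, {2, 4, 6}, {3, 4, 5}, {1, 2, 3, 4}, S } (that is, 𝒢 plus ∅ and S).
Iteration 1 adds 8:
  {5, 6}  = ᶜ of {1, 2, 3, 4}
  {1, 2, 6}  = ᶜ of {3, 4, 5}
  {1, 3, 5}  = ᶜ of {2, 4, 6}
  {1, 4, 6}  = ᶜ of {2, 3, 5}
  {2, 3, 4, 5}  = {3, 4, 5} ∪ {2, 3, 5}
  {1, 2, 3, 4, 5}  = {3, 4, 5} ∪ {1, 2, 3, 4}
  {1, 2, 3, 4, 6}  = {2, 4, 6} ∪ {1, 2, 3, 4}
  {2, 3, 4, 5, 6}  = {2, 4, 6} ∪ {3, 4, 5}
  — 14 sets.
Iteration 2: +15 →
  {1}  = ᶜ of {2, 3, 4, 5, 6}
  {5}  = ᶜ of {1, 2, 3, 4, 6}
  {6}  = ᶜ of {1, 2, 3, 4, 5}
  {1, 6}  = ᶜ of {2, 3, 4, 5}
  {1, 2, 3, 5}  = {1, 3, 5} ∪ {2, 3, 5}
  {1, 2, 4, 6}  = {2, 4, 6} ∪ {1, 4, 6}
  {1, 2, 5, 6}  = {5, 6} ∪ {1, 2, 6}
  {1, 3, 4, 5}  = {3, 4, 5} ∪ {1, 3, 5}
  {1, 3, 5, 6}  = {5, 6} ∪ {1, 3, 5}
  {1, 4, 5, 6}  = {5, 6} ∪ {1, 4, 6}
  {2, 3, 5, 6}  = {5, 6} ∪ {2, 3, 5}
  {2, 4, 5, 6}  = {2, 4, 6} ∪ {5, 6}
  {3, 4, 5, 6}  = {3, 4, 5} ∪ {5, 6}
  {1, 2, 3, 5, 6}  = {1, 3, 5} ∪ {1, 2, 6}
  {1, 3, 4, 5, 6}  = {3, 4, 5} ∪ {1, 4, 6}
  — 29 sets.
Iteration 3: 14 new —
  {2}  = ᶜ of {1, 3, 4, 5, 6}
  {4}  = ᶜ of {1, 2, 3, 5, 6}
  {1, 2}  = ᶜ of {3, 4, 5, 6}
  {1, 3}  = ᶜ of {2, 4, 5, 6}
  {1, 4}  = ᶜ of {2, 3, 5, 6}
  {1, 5}  = {5} ∪ {1}
  {2, 3}  = ᶜ of {1, 4, 5, 6}
  {2, 4}  = ᶜ of {1, 3, 5, 6}
  {2, 6}  = ᶜ of {1, 3, 4, 5}
  {3, 4}  = ᶜ of {1, 2, 5, 6}
  {3, 5}  = ᶜ of {1, 2, 4, 6}
  {4, 6}  = ᶜ of {1, 2, 3, 5}
  {1, 5, 6}  = {5, 6} ∪ {1, 6}
  {1, 2, 4, 5, 6}  = {2, 4, 6} ∪ {1, 4, 5, 6}
  — 43 sets.
Iteration 4 (20 new):
  {3}  = ᶜ of {1, 2, 4, 5, 6}
  {2, 5}  = {2} ∪ {5}
  {4, 5}  = {4} ∪ {5}
  {1, 2, 3}  = {2} ∪ {1, 3}
  {1, 2, 4}  = {2} ∪ {1, 4}
  {1, 2, 5}  = {2} ∪ {1, 5}
  {1, 3, 4}  = {3, 4} ∪ {1, 3}
  {1, 3, 6}  = {1, 6} ∪ {1, 3}
  {1, 4, 5}  = {4} ∪ {1, 5}
  {2, 3, 4}  = ᶜ of {1, 5, 6}
  {2, 3, 6}  = {2, 6} ∪ {2, 3}
  {2, 4, 5}  = {2, 4} ∪ {5}
  {2, 5, 6}  = {2} ∪ {5, 6}
  {3, 4, 6}  = {3, 4} ∪ {4, 6}
  {3, 5, 6}  = {3, 5} ∪ {5, 6}
  {4, 5, 6}  = {4} ∪ {5, 6}
  {1, 2, 3, 6}  = {1, 6} ∪ {2, 3}
  {1, 2, 4, 5}  = {1, 5} ∪ {2, 4}
  {1, 3, 4, 6}  = {3, 4} ∪ {1, 6}
  {2, 3, 4, 6}  = ᶜ of {1, 5}
  — 63 sets.
Iteration 5. New:
  {3, 6}  = ᶜ of {1, 2, 4, 5}
  — 64 sets.
Iteration 6: closed — nothing new.

|σ(𝒢)| = 64.  σ(𝒢) = { {}, {1}, {2}, {3}, {4}, {5}, {6}, {1, 2}, {1, 3}, {1, 4}, {1, 5}, {1, 6}, {2, 3}, {2, 4}, {2, 5}, {2, 6}, {3, 4}, {3, 5}, {3, 6}, {4, 5}, {4, 6}, {5, 6}, {1, 2, 3}, {1, 2, 4}, {1, 2, 5}, {1, 2, 6}, {1, 3, 4}, {1, 3, 5}, {1, 3, 6}, {1, 4, 5}, {1, 4, 6}, {1, 5, 6}, {2, 3, 4}, {2, 3, 5}, {2, 3, 6}, {2, 4, 5}, {2, 4, 6}, {2, 5, 6}, {3, 4, 5}, {3, 4, 6}, {3, 5, 6}, {4, 5, 6}, {1, 2, 3, 4}, {1, 2, 3, 5}, {1, 2, 3, 6}, {1, 2, 4, 5}, {1, 2, 4, 6}, {1, 2, 5, 6}, {1, 3, 4, 5}, {1, 3, 4, 6}, {1, 3, 5, 6}, {1, 4, 5, 6}, {2, 3, 4, 5}, {2, 3, 4, 6}, {2, 3, 5, 6}, {2, 4, 5, 6}, {3, 4, 5, 6}, {1, 2, 3, 4, 5}, {1, 2, 3, 4, 6}, {1, 2, 3, 5, 6}, {1, 2, 4, 5, 6}, {1, 3, 4, 5, 6}, {2, 3, 4, 5, 6}, S }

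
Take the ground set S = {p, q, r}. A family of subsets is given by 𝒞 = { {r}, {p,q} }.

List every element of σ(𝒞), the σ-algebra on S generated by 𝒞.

σ(𝒞) (4 sets): { {}, {r}, {p,q}, S }

Derivation:
Initial family (4 sets): { {}, {r}, {p,q}, S }.
Round 1: closed — nothing new.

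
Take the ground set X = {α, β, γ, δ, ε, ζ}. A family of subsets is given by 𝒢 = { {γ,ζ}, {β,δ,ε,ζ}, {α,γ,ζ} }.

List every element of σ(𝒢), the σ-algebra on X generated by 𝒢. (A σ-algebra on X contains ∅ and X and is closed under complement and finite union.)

Begin from { {}, {γ,ζ}, {α,γ,ζ}, {β,δ,ε,ζ}, X } (that is, 𝒢 plus ∅ and X).
Round 1: +4 →
  {α,γ}  = {β,δ,ε,ζ}ᶜ
  {β,δ,ε}  = {α,γ,ζ}ᶜ
  {α,β,δ,ε}  = {γ,ζ}ᶜ
  {β,γ,δ,ε,ζ}  = {β,δ,ε,ζ} ∪ {γ,ζ}
  — 9 sets.
Round 2 (3 new):
  {α}  = {β,γ,δ,ε,ζ}ᶜ
  {α,β,γ,δ,ε}  = {α,β,δ,ε} ∪ {α,γ}
  {α,β,δ,ε,ζ}  = {α,β,δ,ε} ∪ {β,δ,ε,ζ}
  — 12 sets.
Round 3 adds 2:
  {γ}  = {α,β,δ,ε,ζ}ᶜ
  {ζ}  = {α,β,γ,δ,ε}ᶜ
  — 14 sets.
Round 4 (2 new):
  {α,ζ}  = {α} ∪ {ζ}
  {β,γ,δ,ε}  = {γ} ∪ {β,δ,ε}
  — 16 sets.
Round 5: closed — nothing new.

|σ(𝒢)| = 16.  σ(𝒢) = { {}, {α}, {γ}, {ζ}, {α,γ}, {α,ζ}, {γ,ζ}, {α,γ,ζ}, {β,δ,ε}, {α,β,δ,ε}, {β,γ,δ,ε}, {β,δ,ε,ζ}, {α,β,γ,δ,ε}, {α,β,δ,ε,ζ}, {β,γ,δ,ε,ζ}, X }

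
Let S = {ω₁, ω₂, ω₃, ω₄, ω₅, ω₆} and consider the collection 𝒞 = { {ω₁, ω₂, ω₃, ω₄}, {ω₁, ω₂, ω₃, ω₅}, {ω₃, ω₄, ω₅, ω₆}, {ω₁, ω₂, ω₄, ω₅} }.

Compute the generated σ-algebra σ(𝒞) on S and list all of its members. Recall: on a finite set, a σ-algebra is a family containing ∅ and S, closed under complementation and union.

Seed the family with 𝒞 together with ∅ and S: { {}, {ω₁, ω₂, ω₃, ω₄}, {ω₁, ω₂, ω₃, ω₅}, {ω₁, ω₂, ω₄, ω₅}, {ω₃, ω₄, ω₅, ω₆}, S }.
Step 1 adds 5:
  {ω₁, ω₂}  = S∖{ω₃, ω₄, ω₅, ω₆}
  {ω₃, ω₆}  = S∖{ω₁, ω₂, ω₄, ω₅}
  {ω₄, ω₆}  = S∖{ω₁, ω₂, ω₃, ω₅}
  {ω₅, ω₆}  = S∖{ω₁, ω₂, ω₃, ω₄}
  {ω₁, ω₂, ω₃, ω₄, ω₅}  = {ω₁, ω₂, ω₃, ω₄} ∪ {ω₁, ω₂, ω₄, ω₅}
  (now 11)
Step 2: +10 →
  {ω₆}  = S∖{ω₁, ω₂, ω₃, ω₄, ω₅}
  {ω₃, ω₄, ω₆}  = {ω₃, ω₆} ∪ {ω₄, ω₆}
  {ω₃, ω₅, ω₆}  = {ω₅, ω₆} ∪ {ω₃, ω₆}
  {ω₄, ω₅, ω₆}  = {ω₅, ω₆} ∪ {ω₄, ω₆}
  {ω₁, ω₂, ω₃, ω₆}  = {ω₁, ω₂} ∪ {ω₃, ω₆}
  {ω₁, ω₂, ω₄, ω₆}  = {ω₁, ω₂} ∪ {ω₄, ω₆}
  {ω₁, ω₂, ω₅, ω₆}  = {ω₅, ω₆} ∪ {ω₁, ω₂}
  {ω₁, ω₂, ω₃, ω₄, ω₆}  = {ω₃, ω₆} ∪ {ω₁, ω₂, ω₃, ω₄}
  {ω₁, ω₂, ω₃, ω₅, ω₆}  = {ω₅, ω₆} ∪ {ω₁, ω₂, ω₃, ω₅}
  {ω₁, ω₂, ω₄, ω₅, ω₆}  = {ω₅, ω₆} ∪ {ω₁, ω₂, ω₄, ω₅}
  (now 21)
Step 3 (10 new):
  {ω₃}  = S∖{ω₁, ω₂, ω₄, ω₅, ω₆}
  {ω₄}  = S∖{ω₁, ω₂, ω₃, ω₅, ω₆}
  {ω₅}  = S∖{ω₁, ω₂, ω₃, ω₄, ω₆}
  {ω₃, ω₄}  = S∖{ω₁, ω₂, ω₅, ω₆}
  {ω₃, ω₅}  = S∖{ω₁, ω₂, ω₄, ω₆}
  {ω₄, ω₅}  = S∖{ω₁, ω₂, ω₃, ω₆}
  {ω₁, ω₂, ω₃}  = S∖{ω₄, ω₅, ω₆}
  {ω₁, ω₂, ω₄}  = S∖{ω₃, ω₅, ω₆}
  {ω₁, ω₂, ω₅}  = S∖{ω₃, ω₄, ω₆}
  {ω₁, ω₂, ω₆}  = {ω₁, ω₂} ∪ {ω₆}
  (now 31)
Step 4: 1 new —
  {ω₃, ω₄, ω₅}  = S∖{ω₁, ω₂, ω₆}
  (now 32)
After Step 5 the family is unchanged; done.

σ(𝒞) = { {}, {ω₃}, {ω₄}, {ω₅}, {ω₆}, {ω₁, ω₂}, {ω₃, ω₄}, {ω₃, ω₅}, {ω₃, ω₆}, {ω₄, ω₅}, {ω₄, ω₆}, {ω₅, ω₆}, {ω₁, ω₂, ω₃}, {ω₁, ω₂, ω₄}, {ω₁, ω₂, ω₅}, {ω₁, ω₂, ω₆}, {ω₃, ω₄, ω₅}, {ω₃, ω₄, ω₆}, {ω₃, ω₅, ω₆}, {ω₄, ω₅, ω₆}, {ω₁, ω₂, ω₃, ω₄}, {ω₁, ω₂, ω₃, ω₅}, {ω₁, ω₂, ω₃, ω₆}, {ω₁, ω₂, ω₄, ω₅}, {ω₁, ω₂, ω₄, ω₆}, {ω₁, ω₂, ω₅, ω₆}, {ω₃, ω₄, ω₅, ω₆}, {ω₁, ω₂, ω₃, ω₄, ω₅}, {ω₁, ω₂, ω₃, ω₄, ω₆}, {ω₁, ω₂, ω₃, ω₅, ω₆}, {ω₁, ω₂, ω₄, ω₅, ω₆}, S }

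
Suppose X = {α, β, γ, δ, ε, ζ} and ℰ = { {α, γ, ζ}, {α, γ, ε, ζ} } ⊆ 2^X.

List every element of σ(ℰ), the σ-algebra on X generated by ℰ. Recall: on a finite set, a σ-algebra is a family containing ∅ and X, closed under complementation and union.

|σ(ℰ)| = 8.  σ(ℰ) = { {}, {ε}, {β, δ}, {α, γ, ζ}, {β, δ, ε}, {α, γ, ε, ζ}, {α, β, γ, δ, ζ}, X }

Check:
Begin from { {}, {α, γ, ζ}, {α, γ, ε, ζ}, X } (that is, ℰ plus ∅ and X).
Iteration 1. New:
  {β, δ}  = {α, γ, ε, ζ}ᶜ
  {β, δ, ε}  = {α, γ, ζ}ᶜ
  (now 6)
Iteration 2 (1 new):
  {α, β, γ, δ, ζ}  = {α, γ, ζ} ∪ {β, δ}
  (now 7)
Iteration 3: 1 new —
  {ε}  = {α, β, γ, δ, ζ}ᶜ
  (now 8)
Iteration 4: no new sets; the family is a σ-algebra.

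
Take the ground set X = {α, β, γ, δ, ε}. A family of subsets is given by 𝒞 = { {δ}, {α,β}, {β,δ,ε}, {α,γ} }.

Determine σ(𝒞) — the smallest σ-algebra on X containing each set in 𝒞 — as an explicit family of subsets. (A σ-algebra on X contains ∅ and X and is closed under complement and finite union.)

Answer: σ(𝒞) = { {}, {α}, {β}, {γ}, {δ}, {ε}, {α,β}, {α,γ}, {α,δ}, {α,ε}, {β,γ}, {β,δ}, {β,ε}, {γ,δ}, {γ,ε}, {δ,ε}, {α,β,γ}, {α,β,δ}, {α,β,ε}, {α,γ,δ}, {α,γ,ε}, {α,δ,ε}, {β,γ,δ}, {β,γ,ε}, {β,δ,ε}, {γ,δ,ε}, {α,β,γ,δ}, {α,β,γ,ε}, {α,β,δ,ε}, {α,γ,δ,ε}, {β,γ,δ,ε}, X }

Trace:
Initial family (6 sets): { {}, {δ}, {α,β}, {α,γ}, {β,δ,ε}, X }.
Round 1. New:
  {α,β,γ}  = {α,β} ∪ {α,γ}
  {α,β,δ}  = {α,β} ∪ {δ}
  {α,γ,δ}  = {α,γ} ∪ {δ}
  {γ,δ,ε}  = complement {α,β}
  {α,β,γ,ε}  = complement {δ}
  {α,β,δ,ε}  = {α,β} ∪ {β,δ,ε}
  — 12 sets.
Round 2 (7 new):
  {γ}  = complement {α,β,δ,ε}
  {β,ε}  = complement {α,γ,δ}
  {γ,ε}  = complement {α,β,δ}
  {δ,ε}  = complement {α,β,γ}
  {α,β,γ,δ}  = {α,β,γ} ∪ {α,β,δ}
  {α,γ,δ,ε}  = {γ,δ,ε} ∪ {α,γ,δ}
  {β,γ,δ,ε}  = {γ,δ,ε} ∪ {β,δ,ε}
  — 19 sets.
Round 3: 7 new —
  {α}  = complement {β,γ,δ,ε}
  {β}  = complement {α,γ,δ,ε}
  {ε}  = complement {α,β,γ,δ}
  {γ,δ}  = {γ} ∪ {δ}
  {α,β,ε}  = {β,ε} ∪ {α,β}
  {α,γ,ε}  = {α,γ} ∪ {γ,ε}
  {β,γ,ε}  = {β,ε} ∪ {γ,ε}
  — 26 sets.
Round 4: +6 →
  {α,δ}  = complement {β,γ,ε}
  {α,ε}  = {ε} ∪ {α}
  {β,γ}  = {β} ∪ {γ}
  {β,δ}  = complement {α,γ,ε}
  {α,δ,ε}  = {δ,ε} ∪ {α}
  {β,γ,δ}  = {γ,δ} ∪ {β}
  — 32 sets.
After Round 5 the family is unchanged; done.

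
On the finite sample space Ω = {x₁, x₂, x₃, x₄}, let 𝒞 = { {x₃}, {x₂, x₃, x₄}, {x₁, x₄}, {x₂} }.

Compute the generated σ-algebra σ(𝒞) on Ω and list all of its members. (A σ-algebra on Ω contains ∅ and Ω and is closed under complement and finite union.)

Initial family (6 sets): { ∅, {x₂}, {x₃}, {x₁, x₄}, {x₂, x₃, x₄}, Ω }.
Round 1: +4 →
  {x₁}  = complement {x₂, x₃, x₄}
  {x₂, x₃}  = complement {x₁, x₄}
  {x₁, x₂, x₄}  = complement {x₃}
  {x₁, x₃, x₄}  = complement {x₂}
  |family| = 10
Round 2: 3 new —
  {x₁, x₂}  = {x₂} ∪ {x₁}
  {x₁, x₃}  = {x₃} ∪ {x₁}
  {x₁, x₂, x₃}  = {x₂, x₃} ∪ {x₁}
  |family| = 13
Round 3: 3 new —
  {x₄}  = complement {x₁, x₂, x₃}
  {x₂, x₄}  = complement {x₁, x₃}
  {x₃, x₄}  = complement {x₁, x₂}
  |family| = 16
Round 4: no new sets; the family is a σ-algebra.

|σ(𝒞)| = 16.  σ(𝒞) = { ∅, {x₁}, {x₂}, {x₃}, {x₄}, {x₁, x₂}, {x₁, x₃}, {x₁, x₄}, {x₂, x₃}, {x₂, x₄}, {x₃, x₄}, {x₁, x₂, x₃}, {x₁, x₂, x₄}, {x₁, x₃, x₄}, {x₂, x₃, x₄}, Ω }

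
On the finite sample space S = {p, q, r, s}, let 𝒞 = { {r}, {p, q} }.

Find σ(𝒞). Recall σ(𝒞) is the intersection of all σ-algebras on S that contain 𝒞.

σ(𝒞) = { {}, {r}, {s}, {p, q}, {r, s}, {p, q, r}, {p, q, s}, S }

Check:
Initial family (4 sets): { {}, {r}, {p, q}, S }.
Round 1 adds 3:
  {r, s}  = ᶜ of {p, q}
  {p, q, r}  = {r} ∪ {p, q}
  {p, q, s}  = ᶜ of {r}
Round 2. New:
  {s}  = ᶜ of {p, q, r}
Round 3: stable.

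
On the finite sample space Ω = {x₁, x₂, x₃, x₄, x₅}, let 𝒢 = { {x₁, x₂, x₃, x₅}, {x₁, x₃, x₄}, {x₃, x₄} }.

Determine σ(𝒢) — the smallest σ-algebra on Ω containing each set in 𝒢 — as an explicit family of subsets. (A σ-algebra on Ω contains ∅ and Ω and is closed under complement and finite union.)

Answer: σ(𝒢) = { ∅, {x₁}, {x₃}, {x₄}, {x₁, x₃}, {x₁, x₄}, {x₂, x₅}, {x₃, x₄}, {x₁, x₂, x₅}, {x₁, x₃, x₄}, {x₂, x₃, x₅}, {x₂, x₄, x₅}, {x₁, x₂, x₃, x₅}, {x₁, x₂, x₄, x₅}, {x₂, x₃, x₄, x₅}, Ω }

Trace:
Start: 𝒢 ∪ {∅, Ω} = { ∅, {x₃, x₄}, {x₁, x₃, x₄}, {x₁, x₂, x₃, x₅}, Ω }.
Round 1. New:
  {x₄}  = {x₁, x₂, x₃, x₅}ᶜ
  {x₂, x₅}  = {x₁, x₃, x₄}ᶜ
  {x₁, x₂, x₅}  = {x₃, x₄}ᶜ
Round 2 (3 new):
  {x₂, x₄, x₅}  = {x₄} ∪ {x₂, x₅}
  {x₁, x₂, x₄, x₅}  = {x₄} ∪ {x₁, x₂, x₅}
  {x₂, x₃, x₄, x₅}  = {x₂, x₅} ∪ {x₃, x₄}
Round 3 (3 new):
  {x₁}  = {x₂, x₃, x₄, x₅}ᶜ
  {x₃}  = {x₁, x₂, x₄, x₅}ᶜ
  {x₁, x₃}  = {x₂, x₄, x₅}ᶜ
Round 4. New:
  {x₁, x₄}  = {x₄} ∪ {x₁}
  {x₂, x₃, x₅}  = {x₃} ∪ {x₂, x₅}
Round 5 adds nothing — fixpoint reached.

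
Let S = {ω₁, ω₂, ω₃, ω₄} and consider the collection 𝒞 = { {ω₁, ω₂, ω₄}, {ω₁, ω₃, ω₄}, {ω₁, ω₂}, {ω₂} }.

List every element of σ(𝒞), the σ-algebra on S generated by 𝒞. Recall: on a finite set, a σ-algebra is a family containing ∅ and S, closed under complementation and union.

Seed the family with 𝒞 together with ∅ and S: { {}, {ω₂}, {ω₁, ω₂}, {ω₁, ω₂, ω₄}, {ω₁, ω₃, ω₄}, S }.
Pass 1: +2 →
  {ω₃}  = ᶜ of {ω₁, ω₂, ω₄}
  {ω₃, ω₄}  = ᶜ of {ω₁, ω₂}
  — 8 sets.
Pass 2 adds 3:
  {ω₂, ω₃}  = {ω₃} ∪ {ω₂}
  {ω₁, ω₂, ω₃}  = {ω₃} ∪ {ω₁, ω₂}
  {ω₂, ω₃, ω₄}  = {ω₂} ∪ {ω₃, ω₄}
  — 11 sets.
Pass 3 (3 new):
  {ω₁}  = ᶜ of {ω₂, ω₃, ω₄}
  {ω₄}  = ᶜ of {ω₁, ω₂, ω₃}
  {ω₁, ω₄}  = ᶜ of {ω₂, ω₃}
  — 14 sets.
Pass 4 (2 new):
  {ω₁, ω₃}  = {ω₃} ∪ {ω₁}
  {ω₂, ω₄}  = {ω₄} ∪ {ω₂}
  — 16 sets.
Pass 5: closed — nothing new.

Therefore σ(𝒞) = { {}, {ω₁}, {ω₂}, {ω₃}, {ω₄}, {ω₁, ω₂}, {ω₁, ω₃}, {ω₁, ω₄}, {ω₂, ω₃}, {ω₂, ω₄}, {ω₃, ω₄}, {ω₁, ω₂, ω₃}, {ω₁, ω₂, ω₄}, {ω₁, ω₃, ω₄}, {ω₂, ω₃, ω₄}, S } (|σ(𝒞)| = 16).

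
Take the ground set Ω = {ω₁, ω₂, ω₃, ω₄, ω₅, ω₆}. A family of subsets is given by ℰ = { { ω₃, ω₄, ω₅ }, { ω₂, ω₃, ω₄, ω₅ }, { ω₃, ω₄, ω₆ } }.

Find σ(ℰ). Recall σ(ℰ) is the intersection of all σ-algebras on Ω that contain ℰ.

|σ(ℰ)| = 32.  σ(ℰ) = { {  }, { ω₁ }, { ω₂ }, { ω₅ }, { ω₆ }, { ω₁, ω₂ }, { ω₁, ω₅ }, { ω₁, ω₆ }, { ω₂, ω₅ }, { ω₂, ω₆ }, { ω₃, ω₄ }, { ω₅, ω₆ }, { ω₁, ω₂, ω₅ }, { ω₁, ω₂, ω₆ }, { ω₁, ω₃, ω₄ }, { ω₁, ω₅, ω₆ }, { ω₂, ω₃, ω₄ }, { ω₂, ω₅, ω₆ }, { ω₃, ω₄, ω₅ }, { ω₃, ω₄, ω₆ }, { ω₁, ω₂, ω₃, ω₄ }, { ω₁, ω₂, ω₅, ω₆ }, { ω₁, ω₃, ω₄, ω₅ }, { ω₁, ω₃, ω₄, ω₆ }, { ω₂, ω₃, ω₄, ω₅ }, { ω₂, ω₃, ω₄, ω₆ }, { ω₃, ω₄, ω₅, ω₆ }, { ω₁, ω₂, ω₃, ω₄, ω₅ }, { ω₁, ω₂, ω₃, ω₄, ω₆ }, { ω₁, ω₃, ω₄, ω₅, ω₆ }, { ω₂, ω₃, ω₄, ω₅, ω₆ }, Ω }

Working:
Begin from { {  }, { ω₃, ω₄, ω₅ }, { ω₃, ω₄, ω₆ }, { ω₂, ω₃, ω₄, ω₅ }, Ω } (that is, ℰ plus ∅ and Ω).
Pass 1: 5 new —
  { ω₁, ω₆ }  = { ω₂, ω₃, ω₄, ω₅ }ᶜ
  { ω₁, ω₂, ω₅ }  = { ω₃, ω₄, ω₆ }ᶜ
  { ω₁, ω₂, ω₆ }  = { ω₃, ω₄, ω₅ }ᶜ
  { ω₃, ω₄, ω₅, ω₆ }  = { ω₃, ω₄, ω₅ } ∪ { ω₃, ω₄, ω₆ }
  { ω₂, ω₃, ω₄, ω₅, ω₆ }  = { ω₃, ω₄, ω₆ } ∪ { ω₂, ω₃, ω₄, ω₅ }
  — 10 sets.
Pass 2. New:
  { ω₁ }  = { ω₂, ω₃, ω₄, ω₅, ω₆ }ᶜ
  { ω₁, ω₂ }  = { ω₃, ω₄, ω₅, ω₆ }ᶜ
  { ω₁, ω₂, ω₅, ω₆ }  = { ω₁, ω₆ } ∪ { ω₁, ω₂, ω₅ }
  { ω₁, ω₃, ω₄, ω₆ }  = { ω₁, ω₆ } ∪ { ω₃, ω₄, ω₆ }
  { ω₁, ω₂, ω₃, ω₄, ω₅ }  = { ω₃, ω₄, ω₅ } ∪ { ω₁, ω₂, ω₅ }
  { ω₁, ω₂, ω₃, ω₄, ω₆ }  = { ω₃, ω₄, ω₆ } ∪ { ω₁, ω₂, ω₆ }
  { ω₁, ω₃, ω₄, ω₅, ω₆ }  = { ω₃, ω₄, ω₅ } ∪ { ω₁, ω₆ }
  — 17 sets.
Pass 3: 6 new —
  { ω₂ }  = { ω₁, ω₃, ω₄, ω₅, ω₆ }ᶜ
  { ω₅ }  = { ω₁, ω₂, ω₃, ω₄, ω₆ }ᶜ
  { ω₆ }  = { ω₁, ω₂, ω₃, ω₄, ω₅ }ᶜ
  { ω₂, ω₅ }  = { ω₁, ω₃, ω₄, ω₆ }ᶜ
  { ω₃, ω₄ }  = { ω₁, ω₂, ω₅, ω₆ }ᶜ
  { ω₁, ω₃, ω₄, ω₅ }  = { ω₃, ω₄, ω₅ } ∪ { ω₁ }
  — 23 sets.
Pass 4. New:
  { ω₁, ω₅ }  = { ω₅ } ∪ { ω₁ }
  { ω₂, ω₆ }  = { ω₁, ω₃, ω₄, ω₅ }ᶜ
  { ω₅, ω₆ }  = { ω₆ } ∪ { ω₅ }
  { ω₁, ω₃, ω₄ }  = { ω₃, ω₄ } ∪ { ω₁ }
  { ω₁, ω₅, ω₆ }  = { ω₁, ω₆ } ∪ { ω₅ }
  { ω₂, ω₃, ω₄ }  = { ω₃, ω₄ } ∪ { ω₂ }
  { ω₂, ω₅, ω₆ }  = { ω₂, ω₅ } ∪ { ω₆ }
  { ω₁, ω₂, ω₃, ω₄ }  = { ω₃, ω₄ } ∪ { ω₁, ω₂ }
  { ω₂, ω₃, ω₄, ω₆ }  = { ω₂ } ∪ { ω₃, ω₄, ω₆ }
  — 32 sets.
Pass 5: closed — nothing new.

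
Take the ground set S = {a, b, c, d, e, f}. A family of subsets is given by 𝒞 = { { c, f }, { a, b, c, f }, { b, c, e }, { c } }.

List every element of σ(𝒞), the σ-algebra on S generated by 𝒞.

|σ(𝒞)| = 64.  σ(𝒞) = { {  }, { a }, { b }, { c }, { d }, { e }, { f }, { a, b }, { a, c }, { a, d }, { a, e }, { a, f }, { b, c }, { b, d }, { b, e }, { b, f }, { c, d }, { c, e }, { c, f }, { d, e }, { d, f }, { e, f }, { a, b, c }, { a, b, d }, { a, b, e }, { a, b, f }, { a, c, d }, { a, c, e }, { a, c, f }, { a, d, e }, { a, d, f }, { a, e, f }, { b, c, d }, { b, c, e }, { b, c, f }, { b, d, e }, { b, d, f }, { b, e, f }, { c, d, e }, { c, d, f }, { c, e, f }, { d, e, f }, { a, b, c, d }, { a, b, c, e }, { a, b, c, f }, { a, b, d, e }, { a, b, d, f }, { a, b, e, f }, { a, c, d, e }, { a, c, d, f }, { a, c, e, f }, { a, d, e, f }, { b, c, d, e }, { b, c, d, f }, { b, c, e, f }, { b, d, e, f }, { c, d, e, f }, { a, b, c, d, e }, { a, b, c, d, f }, { a, b, c, e, f }, { a, b, d, e, f }, { a, c, d, e, f }, { b, c, d, e, f }, S }

Working:
Initial family (6 sets): { {  }, { c }, { c, f }, { b, c, e }, { a, b, c, f }, S }.
Round 1: 6 new —
  { d, e }  = complement { a, b, c, f }
  { a, d, f }  = complement { b, c, e }
  { a, b, d, e }  = complement { c, f }
  { b, c, e, f }  = { b, c, e } ∪ { c, f }
  { a, b, c, e, f }  = { b, c, e } ∪ { a, b, c, f }
  { a, b, d, e, f }  = complement { c }
  (now 12)
Round 2: +10 →
  { d }  = complement { a, b, c, e, f }
  { a, d }  = complement { b, c, e, f }
  { c, d, e }  = { d, e } ∪ { c }
  { a, c, d, f }  = { a, d, f } ∪ { c }
  { a, d, e, f }  = { a, d, f } ∪ { d, e }
  { b, c, d, e }  = { d, e } ∪ { b, c, e }
  { c, d, e, f }  = { d, e } ∪ { c, f }
  { a, b, c, d, e }  = { a, b, d, e } ∪ { c }
  { a, b, c, d, f }  = { a, d, f } ∪ { a, b, c, f }
  { b, c, d, e, f }  = { d, e } ∪ { b, c, e, f }
  (now 22)
Round 3: +14 →
  { a }  = complement { b, c, d, e, f }
  { e }  = complement { a, b, c, d, f }
  { f }  = complement { a, b, c, d, e }
  { a, b }  = complement { c, d, e, f }
  { a, f }  = complement { b, c, d, e }
  { b, c }  = complement { a, d, e, f }
  { b, e }  = complement { a, c, d, f }
  { c, d }  = { c } ∪ { d }
  { a, b, f }  = complement { c, d, e }
  { a, c, d }  = { a, d } ∪ { c }
  { a, d, e }  = { d, e } ∪ { a, d }
  { c, d, f }  = { c, f } ∪ { d }
  { a, c, d, e }  = { c, d, e } ∪ { a, d }
  { a, c, d, e, f }  = { c, d, e } ∪ { a, d, e, f }
  (now 36)
Round 4: 23 new —
  { b }  = complement { a, c, d, e, f }
  { a, c }  = { a } ∪ { c }
  { a, e }  = { a } ∪ { e }
  { b, f }  = complement { a, c, d, e }
  { c, e }  = { e } ∪ { c }
  { d, f }  = { f } ∪ { d }
  { e, f }  = { f } ∪ { e }
  { a, b, c }  = { a, b } ∪ { c }
  { a, b, d }  = { a, b } ∪ { a, d }
  { a, b, e }  = complement { c, d, f }
  { a, c, f }  = { a } ∪ { c, f }
  { a, e, f }  = { a, f } ∪ { e }
  { b, c, d }  = { c, d } ∪ { b, c }
  { b, c, f }  = complement { a, d, e }
  { b, d, e }  = { b, e } ∪ { d, e }
  { b, e, f }  = complement { a, c, d }
  { c, e, f }  = { e } ∪ { c, f }
  { d, e, f }  = { f } ∪ { d, e }
  { a, b, c, d }  = { c, d } ∪ { a, b }
  { a, b, c, e }  = { a, b } ∪ { b, c, e }
  { a, b, d, f }  = { a, b } ∪ { a, d, f }
  { a, b, e, f }  = complement { c, d }
  { b, c, d, f }  = { b, c } ∪ { c, d, f }
  (now 59)
Round 5 adds 5:
  { b, d }  = { b } ∪ { d }
  { a, c, e }  = { a, c } ∪ { a, e }
  { b, d, f }  = { b } ∪ { d, f }
  { a, c, e, f }  = { e, f } ∪ { a, c, f }
  { b, d, e, f }  = complement { a, c }
  (now 64)
Round 6 adds nothing — fixpoint reached.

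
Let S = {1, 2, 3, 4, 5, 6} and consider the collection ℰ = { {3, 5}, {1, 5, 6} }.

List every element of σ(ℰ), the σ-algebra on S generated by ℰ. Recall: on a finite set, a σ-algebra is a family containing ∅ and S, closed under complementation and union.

|σ(ℰ)| = 16.  σ(ℰ) = { {}, {3}, {5}, {1, 6}, {2, 4}, {3, 5}, {1, 3, 6}, {1, 5, 6}, {2, 3, 4}, {2, 4, 5}, {1, 2, 4, 6}, {1, 3, 5, 6}, {2, 3, 4, 5}, {1, 2, 3, 4, 6}, {1, 2, 4, 5, 6}, S }

Check:
Seed the family with ℰ together with ∅ and S: { {}, {3, 5}, {1, 5, 6}, S }.
Pass 1. New:
  {2, 3, 4}  = {1, 5, 6}ᶜ
  {1, 2, 4, 6}  = {3, 5}ᶜ
  {1, 3, 5, 6}  = {3, 5} ∪ {1, 5, 6}
  — 7 sets.
Pass 2: +4 →
  {2, 4}  = {1, 3, 5, 6}ᶜ
  {2, 3, 4, 5}  = {2, 3, 4} ∪ {3, 5}
  {1, 2, 3, 4, 6}  = {1, 2, 4, 6} ∪ {2, 3, 4}
  {1, 2, 4, 5, 6}  = {1, 2, 4, 6} ∪ {1, 5, 6}
  — 11 sets.
Pass 3: +3 →
  {3}  = {1, 2, 4, 5, 6}ᶜ
  {5}  = {1, 2, 3, 4, 6}ᶜ
  {1, 6}  = {2, 3, 4, 5}ᶜ
  — 14 sets.
Pass 4: +2 →
  {1, 3, 6}  = {3} ∪ {1, 6}
  {2, 4, 5}  = {2, 4} ∪ {5}
  — 16 sets.
Pass 5: no new sets; the family is a σ-algebra.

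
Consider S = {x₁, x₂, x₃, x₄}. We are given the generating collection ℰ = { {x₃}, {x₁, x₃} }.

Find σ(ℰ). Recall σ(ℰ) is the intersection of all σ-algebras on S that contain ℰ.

Take S₀ = ℰ ∪ {∅, S} = { {}, {x₃}, {x₁, x₃}, S }.
Step 1. New:
  {x₂, x₄}  = ᶜ of {x₁, x₃}
  {x₁, x₂, x₄}  = ᶜ of {x₃}
  |family| = 6
Step 2 adds 1:
  {x₂, x₃, x₄}  = {x₃} ∪ {x₂, x₄}
  |family| = 7
Step 3 adds 1:
  {x₁}  = ᶜ of {x₂, x₃, x₄}
  |family| = 8
Step 4: stable.

|σ(ℰ)| = 8.  σ(ℰ) = { {}, {x₁}, {x₃}, {x₁, x₃}, {x₂, x₄}, {x₁, x₂, x₄}, {x₂, x₃, x₄}, S }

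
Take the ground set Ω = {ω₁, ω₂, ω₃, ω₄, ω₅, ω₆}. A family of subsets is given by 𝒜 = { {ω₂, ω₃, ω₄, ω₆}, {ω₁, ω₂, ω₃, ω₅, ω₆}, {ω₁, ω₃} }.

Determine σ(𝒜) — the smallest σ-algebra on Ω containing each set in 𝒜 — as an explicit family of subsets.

|σ(𝒜)| = 32.  σ(𝒜) = { {}, {ω₁}, {ω₃}, {ω₄}, {ω₅}, {ω₁, ω₃}, {ω₁, ω₄}, {ω₁, ω₅}, {ω₂, ω₆}, {ω₃, ω₄}, {ω₃, ω₅}, {ω₄, ω₅}, {ω₁, ω₂, ω₆}, {ω₁, ω₃, ω₄}, {ω₁, ω₃, ω₅}, {ω₁, ω₄, ω₅}, {ω₂, ω₃, ω₆}, {ω₂, ω₄, ω₆}, {ω₂, ω₅, ω₆}, {ω₃, ω₄, ω₅}, {ω₁, ω₂, ω₃, ω₆}, {ω₁, ω₂, ω₄, ω₆}, {ω₁, ω₂, ω₅, ω₆}, {ω₁, ω₃, ω₄, ω₅}, {ω₂, ω₃, ω₄, ω₆}, {ω₂, ω₃, ω₅, ω₆}, {ω₂, ω₄, ω₅, ω₆}, {ω₁, ω₂, ω₃, ω₄, ω₆}, {ω₁, ω₂, ω₃, ω₅, ω₆}, {ω₁, ω₂, ω₄, ω₅, ω₆}, {ω₂, ω₃, ω₄, ω₅, ω₆}, Ω }

Trace:
Take S₀ = 𝒜 ∪ {∅, Ω} = { {}, {ω₁, ω₃}, {ω₂, ω₃, ω₄, ω₆}, {ω₁, ω₂, ω₃, ω₅, ω₆}, Ω }.
Round 1: 4 new —
  {ω₄}  = {ω₁, ω₂, ω₃, ω₅, ω₆}ᶜ
  {ω₁, ω₅}  = {ω₂, ω₃, ω₄, ω₆}ᶜ
  {ω₂, ω₄, ω₅, ω₆}  = {ω₁, ω₃}ᶜ
  {ω₁, ω₂, ω₃, ω₄, ω₆}  = {ω₂, ω₃, ω₄, ω₆} ∪ {ω₁, ω₃}
  [9 total]
Round 2: +6 →
  {ω₅}  = {ω₁, ω₂, ω₃, ω₄, ω₆}ᶜ
  {ω₁, ω₃, ω₄}  = {ω₁, ω₃} ∪ {ω₄}
  {ω₁, ω₃, ω₅}  = {ω₁, ω₃} ∪ {ω₁, ω₅}
  {ω₁, ω₄, ω₅}  = {ω₁, ω₅} ∪ {ω₄}
  {ω₁, ω₂, ω₄, ω₅, ω₆}  = {ω₂, ω₄, ω₅, ω₆} ∪ {ω₁, ω₅}
  {ω₂, ω₃, ω₄, ω₅, ω₆}  = {ω₂, ω₄, ω₅, ω₆} ∪ {ω₂, ω₃, ω₄, ω₆}
  [15 total]
Round 3. New:
  {ω₁}  = {ω₂, ω₃, ω₄, ω₅, ω₆}ᶜ
  {ω₃}  = {ω₁, ω₂, ω₄, ω₅, ω₆}ᶜ
  {ω₄, ω₅}  = {ω₄} ∪ {ω₅}
  {ω₂, ω₃, ω₆}  = {ω₁, ω₄, ω₅}ᶜ
  {ω₂, ω₄, ω₆}  = {ω₁, ω₃, ω₅}ᶜ
  {ω₂, ω₅, ω₆}  = {ω₁, ω₃, ω₄}ᶜ
  {ω₁, ω₃, ω₄, ω₅}  = {ω₁, ω₄, ω₅} ∪ {ω₁, ω₃, ω₄}
  [22 total]
Round 4. New:
  {ω₁, ω₄}  = {ω₄} ∪ {ω₁}
  {ω₂, ω₆}  = {ω₁, ω₃, ω₄, ω₅}ᶜ
  {ω₃, ω₄}  = {ω₃} ∪ {ω₄}
  {ω₃, ω₅}  = {ω₅} ∪ {ω₃}
  {ω₃, ω₄, ω₅}  = {ω₄, ω₅} ∪ {ω₃}
  {ω₁, ω₂, ω₃, ω₆}  = {ω₄, ω₅}ᶜ
  {ω₁, ω₂, ω₄, ω₆}  = {ω₂, ω₄, ω₆} ∪ {ω₁}
  {ω₁, ω₂, ω₅, ω₆}  = {ω₁, ω₅} ∪ {ω₂, ω₅, ω₆}
  {ω₂, ω₃, ω₅, ω₆}  = {ω₂, ω₃, ω₆} ∪ {ω₂, ω₅, ω₆}
  [31 total]
Round 5 (1 new):
  {ω₁, ω₂, ω₆}  = {ω₃, ω₄, ω₅}ᶜ
  [32 total]
Round 6: closed — nothing new.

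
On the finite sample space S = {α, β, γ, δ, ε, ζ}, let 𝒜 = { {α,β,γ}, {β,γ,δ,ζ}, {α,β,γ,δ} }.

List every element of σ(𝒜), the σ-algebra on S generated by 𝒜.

Begin from { ∅, {α,β,γ}, {α,β,γ,δ}, {β,γ,δ,ζ}, S } (that is, 𝒜 plus ∅ and S).
Iteration 1 adds 4:
  {α,ε}  = complement {β,γ,δ,ζ}
  {ε,ζ}  = complement {α,β,γ,δ}
  {δ,ε,ζ}  = complement {α,β,γ}
  {α,β,γ,δ,ζ}  = {α,β,γ} ∪ {β,γ,δ,ζ}
  [9 total]
Iteration 2 adds 7:
  {ε}  = complement {α,β,γ,δ,ζ}
  {α,ε,ζ}  = {ε,ζ} ∪ {α,ε}
  {α,β,γ,ε}  = {α,β,γ} ∪ {α,ε}
  {α,δ,ε,ζ}  = {α,ε} ∪ {δ,ε,ζ}
  {α,β,γ,δ,ε}  = {α,ε} ∪ {α,β,γ,δ}
  {α,β,γ,ε,ζ}  = {α,β,γ} ∪ {ε,ζ}
  {β,γ,δ,ε,ζ}  = {ε,ζ} ∪ {β,γ,δ,ζ}
  [16 total]
Iteration 3: +6 →
  {α}  = complement {β,γ,δ,ε,ζ}
  {δ}  = complement {α,β,γ,ε,ζ}
  {ζ}  = complement {α,β,γ,δ,ε}
  {β,γ}  = complement {α,δ,ε,ζ}
  {δ,ζ}  = complement {α,β,γ,ε}
  {β,γ,δ}  = complement {α,ε,ζ}
  [22 total]
Iteration 4 (10 new):
  {α,δ}  = {α} ∪ {δ}
  {α,ζ}  = {α} ∪ {ζ}
  {δ,ε}  = {ε} ∪ {δ}
  {α,δ,ε}  = {α,ε} ∪ {δ}
  {α,δ,ζ}  = {α} ∪ {δ,ζ}
  {β,γ,ε}  = {ε} ∪ {β,γ}
  {β,γ,ζ}  = {ζ} ∪ {β,γ}
  {α,β,γ,ζ}  = {α,β,γ} ∪ {ζ}
  {β,γ,δ,ε}  = {β,γ,δ} ∪ {ε}
  {β,γ,ε,ζ}  = {ε,ζ} ∪ {β,γ}
  [32 total]
Iteration 5 adds nothing — fixpoint reached.

σ(𝒜) = { ∅, {α}, {δ}, {ε}, {ζ}, {α,δ}, {α,ε}, {α,ζ}, {β,γ}, {δ,ε}, {δ,ζ}, {ε,ζ}, {α,β,γ}, {α,δ,ε}, {α,δ,ζ}, {α,ε,ζ}, {β,γ,δ}, {β,γ,ε}, {β,γ,ζ}, {δ,ε,ζ}, {α,β,γ,δ}, {α,β,γ,ε}, {α,β,γ,ζ}, {α,δ,ε,ζ}, {β,γ,δ,ε}, {β,γ,δ,ζ}, {β,γ,ε,ζ}, {α,β,γ,δ,ε}, {α,β,γ,δ,ζ}, {α,β,γ,ε,ζ}, {β,γ,δ,ε,ζ}, S }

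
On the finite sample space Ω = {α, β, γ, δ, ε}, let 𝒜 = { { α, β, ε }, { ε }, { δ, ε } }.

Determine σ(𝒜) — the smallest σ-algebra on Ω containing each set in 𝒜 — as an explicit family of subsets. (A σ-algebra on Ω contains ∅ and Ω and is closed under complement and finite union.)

Answer: σ(𝒜) = { {}, { γ }, { δ }, { ε }, { α, β }, { γ, δ }, { γ, ε }, { δ, ε }, { α, β, γ }, { α, β, δ }, { α, β, ε }, { γ, δ, ε }, { α, β, γ, δ }, { α, β, γ, ε }, { α, β, δ, ε }, Ω }

Check:
Begin from { {}, { ε }, { δ, ε }, { α, β, ε }, Ω } (that is, 𝒜 plus ∅ and Ω).
Round 1 adds 4:
  { γ, δ }  = ᶜ of { α, β, ε }
  { α, β, γ }  = ᶜ of { δ, ε }
  { α, β, γ, δ }  = ᶜ of { ε }
  { α, β, δ, ε }  = { δ, ε } ∪ { α, β, ε }
  (now 9)
Round 2: +3 →
  { γ }  = ᶜ of { α, β, δ, ε }
  { γ, δ, ε }  = { γ, δ } ∪ { ε }
  { α, β, γ, ε }  = { α, β, γ } ∪ { ε }
  (now 12)
Round 3 (3 new):
  { δ }  = ᶜ of { α, β, γ, ε }
  { α, β }  = ᶜ of { γ, δ, ε }
  { γ, ε }  = { γ } ∪ { ε }
  (now 15)
Round 4: +1 →
  { α, β, δ }  = ᶜ of { γ, ε }
  (now 16)
Round 5: already closed under ᶜ and ∪.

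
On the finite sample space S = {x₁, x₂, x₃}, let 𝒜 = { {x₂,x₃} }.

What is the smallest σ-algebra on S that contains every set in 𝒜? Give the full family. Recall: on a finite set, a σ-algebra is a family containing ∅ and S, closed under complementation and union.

σ(𝒜) = { {}, {x₁}, {x₂,x₃}, S }

Trace:
Take S₀ = 𝒜 ∪ {∅, S} = { {}, {x₂,x₃}, S }.
Iteration 1: +1 →
  {x₁}  = ᶜ of {x₂,x₃}
  |family| = 4
Iteration 2 adds nothing — fixpoint reached.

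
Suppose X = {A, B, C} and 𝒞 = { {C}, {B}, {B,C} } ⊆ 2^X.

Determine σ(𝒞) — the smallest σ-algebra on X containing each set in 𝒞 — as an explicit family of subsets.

Take S₀ = 𝒞 ∪ {∅, X} = { {}, {B}, {C}, {B,C}, X }.
Iteration 1. New:
  {A}  = X∖{B,C}
  {A,B}  = X∖{C}
  {A,C}  = X∖{B}
  |family| = 8
Iteration 2 adds nothing — fixpoint reached.

|σ(𝒞)| = 8.  σ(𝒞) = { {}, {A}, {B}, {C}, {A,B}, {A,C}, {B,C}, X }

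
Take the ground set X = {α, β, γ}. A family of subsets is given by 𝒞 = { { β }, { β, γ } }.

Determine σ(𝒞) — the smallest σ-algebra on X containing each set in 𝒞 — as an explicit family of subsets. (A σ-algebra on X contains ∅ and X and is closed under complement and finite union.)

Answer: σ(𝒞) = { {  }, { α }, { β }, { γ }, { α, β }, { α, γ }, { β, γ }, X }

Derivation:
Take S₀ = 𝒞 ∪ {∅, X} = { {  }, { β }, { β, γ }, X }.
Step 1. New:
  { α }  = complement { β, γ }
  { α, γ }  = complement { β }
  (now 6)
Step 2. New:
  { α, β }  = { β } ∪ { α }
  (now 7)
Step 3: +1 →
  { γ }  = complement { α, β }
  (now 8)
Step 4: no new sets; the family is a σ-algebra.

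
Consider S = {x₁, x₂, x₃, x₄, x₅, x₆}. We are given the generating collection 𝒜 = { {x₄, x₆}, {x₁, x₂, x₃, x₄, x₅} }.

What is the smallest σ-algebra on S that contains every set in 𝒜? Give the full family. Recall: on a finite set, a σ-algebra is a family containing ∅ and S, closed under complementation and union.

σ(𝒜) = { {}, {x₄}, {x₆}, {x₄, x₆}, {x₁, x₂, x₃, x₅}, {x₁, x₂, x₃, x₄, x₅}, {x₁, x₂, x₃, x₅, x₆}, S }

Working:
Begin from { {}, {x₄, x₆}, {x₁, x₂, x₃, x₄, x₅}, S } (that is, 𝒜 plus ∅ and S).
Iteration 1: 2 new —
  {x₆}  = {x₁, x₂, x₃, x₄, x₅}ᶜ
  {x₁, x₂, x₃, x₅}  = {x₄, x₆}ᶜ
  |family| = 6
Iteration 2: +1 →
  {x₁, x₂, x₃, x₅, x₆}  = {x₁, x₂, x₃, x₅} ∪ {x₆}
  |family| = 7
Iteration 3: 1 new —
  {x₄}  = {x₁, x₂, x₃, x₅, x₆}ᶜ
  |family| = 8
Iteration 4: no new sets; the family is a σ-algebra.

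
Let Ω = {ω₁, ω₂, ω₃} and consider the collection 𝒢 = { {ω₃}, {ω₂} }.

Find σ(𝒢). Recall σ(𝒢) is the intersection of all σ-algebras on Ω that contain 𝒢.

σ(𝒢) = { {}, {ω₁}, {ω₂}, {ω₃}, {ω₁, ω₂}, {ω₁, ω₃}, {ω₂, ω₃}, Ω }

Check:
Initial family (4 sets): { {}, {ω₂}, {ω₃}, Ω }.
Step 1. New:
  {ω₁, ω₂}  = {ω₃}ᶜ
  {ω₁, ω₃}  = {ω₂}ᶜ
  {ω₂, ω₃}  = {ω₃} ∪ {ω₂}
Step 2. New:
  {ω₁}  = {ω₂, ω₃}ᶜ
After Step 3 the family is unchanged; done.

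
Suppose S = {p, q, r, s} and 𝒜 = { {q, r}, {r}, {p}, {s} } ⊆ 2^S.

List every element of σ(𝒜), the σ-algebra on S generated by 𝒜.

Start: 𝒜 ∪ {∅, S} = { {}, {p}, {r}, {s}, {q, r}, S }.
Round 1: +6 →
  {p, r}  = {r} ∪ {p}
  {p, s}  = S∖{q, r}
  {r, s}  = {r} ∪ {s}
  {p, q, r}  = S∖{s}
  {p, q, s}  = S∖{r}
  {q, r, s}  = S∖{p}
  — 12 sets.
Round 2: +3 →
  {p, q}  = S∖{r, s}
  {q, s}  = S∖{p, r}
  {p, r, s}  = {r, s} ∪ {p, s}
  — 15 sets.
Round 3 adds 1:
  {q}  = S∖{p, r, s}
  — 16 sets.
Round 4: no new sets; the family is a σ-algebra.

|σ(𝒜)| = 16.  σ(𝒜) = { {}, {p}, {q}, {r}, {s}, {p, q}, {p, r}, {p, s}, {q, r}, {q, s}, {r, s}, {p, q, r}, {p, q, s}, {p, r, s}, {q, r, s}, S }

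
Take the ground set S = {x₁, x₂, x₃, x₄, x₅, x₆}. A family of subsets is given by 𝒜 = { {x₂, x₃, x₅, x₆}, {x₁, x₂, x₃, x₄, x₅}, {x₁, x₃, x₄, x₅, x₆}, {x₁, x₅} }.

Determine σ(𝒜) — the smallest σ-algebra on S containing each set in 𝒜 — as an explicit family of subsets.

Answer: σ(𝒜) = { {}, {x₁}, {x₂}, {x₃}, {x₄}, {x₅}, {x₆}, {x₁, x₂}, {x₁, x₃}, {x₁, x₄}, {x₁, x₅}, {x₁, x₆}, {x₂, x₃}, {x₂, x₄}, {x₂, x₅}, {x₂, x₆}, {x₃, x₄}, {x₃, x₅}, {x₃, x₆}, {x₄, x₅}, {x₄, x₆}, {x₅, x₆}, {x₁, x₂, x₃}, {x₁, x₂, x₄}, {x₁, x₂, x₅}, {x₁, x₂, x₆}, {x₁, x₃, x₄}, {x₁, x₃, x₅}, {x₁, x₃, x₆}, {x₁, x₄, x₅}, {x₁, x₄, x₆}, {x₁, x₅, x₆}, {x₂, x₃, x₄}, {x₂, x₃, x₅}, {x₂, x₃, x₆}, {x₂, x₄, x₅}, {x₂, x₄, x₆}, {x₂, x₅, x₆}, {x₃, x₄, x₅}, {x₃, x₄, x₆}, {x₃, x₅, x₆}, {x₄, x₅, x₆}, {x₁, x₂, x₃, x₄}, {x₁, x₂, x₃, x₅}, {x₁, x₂, x₃, x₆}, {x₁, x₂, x₄, x₅}, {x₁, x₂, x₄, x₆}, {x₁, x₂, x₅, x₆}, {x₁, x₃, x₄, x₅}, {x₁, x₃, x₄, x₆}, {x₁, x₃, x₅, x₆}, {x₁, x₄, x₅, x₆}, {x₂, x₃, x₄, x₅}, {x₂, x₃, x₄, x₆}, {x₂, x₃, x₅, x₆}, {x₂, x₄, x₅, x₆}, {x₃, x₄, x₅, x₆}, {x₁, x₂, x₃, x₄, x₅}, {x₁, x₂, x₃, x₄, x₆}, {x₁, x₂, x₃, x₅, x₆}, {x₁, x₂, x₄, x₅, x₆}, {x₁, x₃, x₄, x₅, x₆}, {x₂, x₃, x₄, x₅, x₆}, S }

Check:
Initial family (6 sets): { {}, {x₁, x₅}, {x₂, x₃, x₅, x₆}, {x₁, x₂, x₃, x₄, x₅}, {x₁, x₃, x₄, x₅, x₆}, S }.
Round 1 adds 5:
  {x₂}  = S∖{x₁, x₃, x₄, x₅, x₆}
  {x₆}  = S∖{x₁, x₂, x₃, x₄, x₅}
  {x₁, x₄}  = S∖{x₂, x₃, x₅, x₆}
  {x₂, x₃, x₄, x₆}  = S∖{x₁, x₅}
  {x₁, x₂, x₃, x₅, x₆}  = {x₁, x₅} ∪ {x₂, x₃, x₅, x₆}
  (now 11)
Round 2 adds 9:
  {x₄}  = S∖{x₁, x₂, x₃, x₅, x₆}
  {x₂, x₆}  = {x₂} ∪ {x₆}
  {x₁, x₂, x₄}  = {x₂} ∪ {x₁, x₄}
  {x₁, x₂, x₅}  = {x₂} ∪ {x₁, x₅}
  {x₁, x₄, x₅}  = {x₁, x₄} ∪ {x₁, x₅}
  {x₁, x₄, x₆}  = {x₆} ∪ {x₁, x₄}
  {x₁, x₅, x₆}  = {x₆} ∪ {x₁, x₅}
  {x₁, x₂, x₃, x₄, x₆}  = {x₁, x₄} ∪ {x₂, x₃, x₄, x₆}
  {x₂, x₃, x₄, x₅, x₆}  = {x₂, x₃, x₄, x₆} ∪ {x₂, x₃, x₅, x₆}
  (now 20)
Round 3: +16 →
  {x₁}  = S∖{x₂, x₃, x₄, x₅, x₆}
  {x₅}  = S∖{x₁, x₂, x₃, x₄, x₆}
  {x₂, x₄}  = {x₂} ∪ {x₄}
  {x₄, x₆}  = {x₆} ∪ {x₄}
  {x₂, x₃, x₄}  = S∖{x₁, x₅, x₆}
  {x₂, x₃, x₅}  = S∖{x₁, x₄, x₆}
  {x₂, x₃, x₆}  = S∖{x₁, x₄, x₅}
  {x₂, x₄, x₆}  = {x₂, x₆} ∪ {x₄}
  {x₃, x₄, x₆}  = S∖{x₁, x₂, x₅}
  {x₃, x₅, x₆}  = S∖{x₁, x₂, x₄}
  {x₁, x₂, x₄, x₅}  = {x₂} ∪ {x₁, x₄, x₅}
  {x₁, x₂, x₄, x₆}  = {x₂} ∪ {x₁, x₄, x₆}
  {x₁, x₂, x₅, x₆}  = {x₂} ∪ {x₁, x₅, x₆}
  {x₁, x₃, x₄, x₅}  = S∖{x₂, x₆}
  {x₁, x₄, x₅, x₆}  = {x₁, x₄, x₆} ∪ {x₁, x₅, x₆}
  {x₁, x₂, x₄, x₅, x₆}  = {x₁, x₄, x₆} ∪ {x₁, x₂, x₅}
  (now 36)
Round 4 adds 23:
  {x₃}  = S∖{x₁, x₂, x₄, x₅, x₆}
  {x₁, x₂}  = {x₁} ∪ {x₂}
  {x₁, x₆}  = {x₁} ∪ {x₆}
  {x₂, x₃}  = S∖{x₁, x₄, x₅, x₆}
  {x₂, x₅}  = {x₂} ∪ {x₅}
  {x₃, x₄}  = S∖{x₁, x₂, x₅, x₆}
  {x₃, x₅}  = S∖{x₁, x₂, x₄, x₆}
  {x₃, x₆}  = S∖{x₁, x₂, x₄, x₅}
  {x₄, x₅}  = {x₅} ∪ {x₄}
  {x₅, x₆}  = {x₆} ∪ {x₅}
  {x₁, x₂, x₆}  = {x₁} ∪ {x₂, x₆}
  {x₁, x₃, x₅}  = S∖{x₂, x₄, x₆}
  {x₂, x₄, x₅}  = {x₅} ∪ {x₂, x₄}
  {x₂, x₅, x₆}  = {x₂, x₆} ∪ {x₅}
  {x₄, x₅, x₆}  = {x₅} ∪ {x₄, x₆}
  {x₁, x₂, x₃, x₄}  = {x₂, x₃, x₄} ∪ {x₁}
  {x₁, x₂, x₃, x₅}  = S∖{x₄, x₆}
  {x₁, x₂, x₃, x₆}  = {x₁} ∪ {x₂, x₃, x₆}
  {x₁, x₃, x₄, x₆}  = {x₁} ∪ {x₃, x₄, x₆}
  {x₁, x₃, x₅, x₆}  = S∖{x₂, x₄}
  {x₂, x₃, x₄, x₅}  = {x₂, x₃, x₄} ∪ {x₅}
  {x₂, x₄, x₅, x₆}  = {x₂, x₄, x₆} ∪ {x₅}
  {x₃, x₄, x₅, x₆}  = {x₅} ∪ {x₃, x₄, x₆}
  (now 59)
Round 5. New:
  {x₁, x₃}  = S∖{x₂, x₄, x₅, x₆}
  {x₁, x₂, x₃}  = S∖{x₄, x₅, x₆}
  {x₁, x₃, x₄}  = S∖{x₂, x₅, x₆}
  {x₁, x₃, x₆}  = S∖{x₂, x₄, x₅}
  {x₃, x₄, x₅}  = S∖{x₁, x₂, x₆}
  (now 64)
Round 6 adds nothing — fixpoint reached.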